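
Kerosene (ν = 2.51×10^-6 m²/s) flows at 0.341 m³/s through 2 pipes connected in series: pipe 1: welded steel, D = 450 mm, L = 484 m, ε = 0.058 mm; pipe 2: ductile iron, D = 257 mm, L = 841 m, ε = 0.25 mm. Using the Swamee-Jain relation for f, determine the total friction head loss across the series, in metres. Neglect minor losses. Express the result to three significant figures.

Pipe 1: V = 2.144 m/s, Re = 3.84×10^5, ε/D = 1.29×10^-4, f = 0.01523, h_1 = f(L/D)V²/2g = 3.839 m
Pipe 2: V = 6.574 m/s, Re = 6.73×10^5, ε/D = 9.73×10^-4, f = 0.02007, h_2 = f(L/D)V²/2g = 144.6 m
Series → Q common, losses add: H = Σh = 148.5 m

H ≈ 148 m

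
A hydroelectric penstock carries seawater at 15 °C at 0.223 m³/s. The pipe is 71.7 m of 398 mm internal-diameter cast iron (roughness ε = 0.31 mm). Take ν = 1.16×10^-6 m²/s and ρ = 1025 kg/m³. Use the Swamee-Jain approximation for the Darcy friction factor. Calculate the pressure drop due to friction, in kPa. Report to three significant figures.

V = 4Q/(πD²) = 4·0.223/(π·0.398²) = 1.792 m/s
Re = VD/ν = 1.792·0.398/1.16×10^-6 = 6.15×10^5 → turbulent
ε/D = 0.31/398 = 7.79×10^-4
Swamee-Jain: f = 0.01919
h_f = f(L/D)V²/(2g) = 0.01919·(71.7/0.398)·1.792²/(2·9.81) = 0.5662 m
Δp = ρg·h_f = 1025·9.81·0.5662 = 5.693 kPa

Δp ≈ 5.69 kPa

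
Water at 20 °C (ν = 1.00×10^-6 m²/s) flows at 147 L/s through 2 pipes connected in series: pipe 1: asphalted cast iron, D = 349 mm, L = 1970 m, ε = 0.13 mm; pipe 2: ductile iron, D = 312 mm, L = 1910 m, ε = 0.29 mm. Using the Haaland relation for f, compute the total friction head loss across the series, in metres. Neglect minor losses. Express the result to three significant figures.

Pipe 1: V = 1.537 m/s, Re = 5.36×10^5, ε/D = 3.72×10^-4, f = 0.01665, h_1 = f(L/D)V²/2g = 11.31 m
Pipe 2: V = 1.923 m/s, Re = 6.00×10^5, ε/D = 9.29×10^-4, f = 0.01979, h_2 = f(L/D)V²/2g = 22.83 m
Series → Q common, losses add: H = Σh = 34.14 m

H ≈ 34.1 m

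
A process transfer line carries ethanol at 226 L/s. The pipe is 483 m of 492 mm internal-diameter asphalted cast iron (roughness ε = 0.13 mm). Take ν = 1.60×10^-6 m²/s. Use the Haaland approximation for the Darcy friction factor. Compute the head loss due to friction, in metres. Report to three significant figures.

V = 4Q/(πD²) = 4·0.226/(π·0.492²) = 1.189 m/s
Re = VD/ν = 1.189·0.492/1.60×10^-6 = 3.66×10^5 → turbulent
ε/D = 0.13/492 = 2.64×10^-4
Haaland: f = 0.01625
h_f = f(L/D)V²/(2g) = 0.01625·(483/0.492)·1.189²/(2·9.81) = 1.149 m

h_f ≈ 1.15 m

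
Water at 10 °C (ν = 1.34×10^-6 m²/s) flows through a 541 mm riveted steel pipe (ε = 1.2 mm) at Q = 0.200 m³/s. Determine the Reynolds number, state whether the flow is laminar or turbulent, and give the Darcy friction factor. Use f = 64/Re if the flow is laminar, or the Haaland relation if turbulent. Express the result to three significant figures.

V = 4Q/(πD²) = 0.8701 m/s
Re = VD/ν = 0.8701·0.541/1.34×10^-6 = 3.51×10^5
Re > 4000 → turbulent; ε/D = 0.00222
Haaland: f = 0.02455

Re ≈ 3.51×10^5; turbulent; f ≈ 0.0246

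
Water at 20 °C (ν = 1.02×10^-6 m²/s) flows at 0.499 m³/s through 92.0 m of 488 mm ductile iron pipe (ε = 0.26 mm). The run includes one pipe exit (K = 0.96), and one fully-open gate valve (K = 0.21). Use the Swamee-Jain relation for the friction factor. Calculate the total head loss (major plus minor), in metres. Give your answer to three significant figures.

V = 4Q/(πD²) = 2.668 m/s; V²/2g = 0.3628 m
Re = 1.28×10^6, ε/D = 5.33×10^-4 → f = 0.01741 (Swamee-Jain)
Major: h_f = f(L/D)·V²/2g = 0.01741·188.5·0.3628 = 1.191 m
Minor: ΣK = 1.17; h_m = ΣK·V²/2g = 0.4245 m
Total H_L = 1.191 + 0.4245 = 1.615 m

H_L ≈ 1.62 m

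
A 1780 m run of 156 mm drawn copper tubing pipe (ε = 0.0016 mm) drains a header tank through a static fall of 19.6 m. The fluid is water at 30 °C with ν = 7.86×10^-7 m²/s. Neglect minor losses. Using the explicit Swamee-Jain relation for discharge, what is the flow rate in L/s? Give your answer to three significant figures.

Q ≈ 29.1 L/s

Swamee-Jain (Type II): Q = -0.965·√(gD⁵h_f/L)·ln[ε/(3.7D) + √(3.17ν²L/(gD³h_f))]
√(gD⁵h_f/L) = √(9.81·0.156⁵·19.6/1780) = 0.003159
ε/(3.7D) = 2.77×10^-6; √(3.17ν²L/(gD³h_f)) = 6.91×10^-5
Q = -0.965·0.003159·ln(7.188×10^-5) = 0.02908 m³/s
Check: V = 1.52 m/s, Re = 3.02×10^5, f = 0.01448, h_f = 19.5 m ≈ 19.6 m ✓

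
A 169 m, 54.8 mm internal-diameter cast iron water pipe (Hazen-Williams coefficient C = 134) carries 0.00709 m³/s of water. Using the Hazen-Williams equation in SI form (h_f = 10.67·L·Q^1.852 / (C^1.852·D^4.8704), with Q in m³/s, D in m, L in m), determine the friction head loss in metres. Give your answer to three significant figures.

h_f ≈ 30.1 m

h_f = 10.67·169·0.00709^1.852 / (134^1.852·0.0548^4.8704) = 30.11 m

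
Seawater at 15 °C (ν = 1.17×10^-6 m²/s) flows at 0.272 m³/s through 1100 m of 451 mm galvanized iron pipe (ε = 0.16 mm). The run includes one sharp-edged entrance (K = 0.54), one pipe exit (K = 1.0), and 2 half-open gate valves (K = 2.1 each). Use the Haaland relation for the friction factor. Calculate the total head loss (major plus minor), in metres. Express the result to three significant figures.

V = 4Q/(πD²) = 1.703 m/s; V²/2g = 0.1478 m
Re = 6.56×10^5, ε/D = 3.55×10^-4 → f = 0.01635 (Haaland)
Major: h_f = f(L/D)·V²/2g = 0.01635·2439·0.1478 = 5.891 m
Minor: ΣK = 5.74; h_m = ΣK·V²/2g = 0.8481 m
Total H_L = 5.891 + 0.8481 = 6.739 m

H_L ≈ 6.74 m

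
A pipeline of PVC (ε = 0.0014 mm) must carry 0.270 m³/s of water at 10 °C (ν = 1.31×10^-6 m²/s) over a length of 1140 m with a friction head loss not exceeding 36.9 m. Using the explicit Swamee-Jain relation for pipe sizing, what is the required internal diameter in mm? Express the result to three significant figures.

D ≈ 298 mm

Swamee-Jain (Type III): D = 0.66·[ε^1.25·(LQ²/(gh_f))^4.75 + ν·Q^9.4·(L/(gh_f))^5.2]^0.04
LQ²/(gh_f) = 0.2296; L/(gh_f) = 3.149
Term 1 = ε^1.25·(…)^4.75 = 4.44×10^-11; Term 2 = ν·Q^9.4·(…)^5.2 = 2.31×10^-9
D = 0.66·(4.44×10^-11 + 2.31×10^-9)^0.04 = 0.2981 m = 298 mm
Check: V = 3.87 m/s, Re = 8.80×10^5, f = 0.01197, h_f = 34.9 m ≈ 36.9 m ✓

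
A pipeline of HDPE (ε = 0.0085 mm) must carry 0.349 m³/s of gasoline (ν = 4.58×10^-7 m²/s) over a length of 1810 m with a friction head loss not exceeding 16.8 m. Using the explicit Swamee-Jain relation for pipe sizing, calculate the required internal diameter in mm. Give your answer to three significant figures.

D ≈ 412 mm

Swamee-Jain (Type III): D = 0.66·[ε^1.25·(LQ²/(gh_f))^4.75 + ν·Q^9.4·(L/(gh_f))^5.2]^0.04
LQ²/(gh_f) = 1.338; L/(gh_f) = 10.98
Term 1 = ε^1.25·(…)^4.75 = 1.83×10^-6; Term 2 = ν·Q^9.4·(…)^5.2 = 5.96×10^-6
D = 0.66·(1.83×10^-6 + 5.96×10^-6)^0.04 = 0.4123 m = 412 mm
Check: V = 2.61 m/s, Re = 2.35×10^6, f = 0.01089, h_f = 16.6 m ≈ 16.8 m ✓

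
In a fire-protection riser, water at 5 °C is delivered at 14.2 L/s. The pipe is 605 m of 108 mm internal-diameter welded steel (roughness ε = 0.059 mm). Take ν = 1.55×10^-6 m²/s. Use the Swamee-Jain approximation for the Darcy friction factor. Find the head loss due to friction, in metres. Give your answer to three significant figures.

V = 4Q/(πD²) = 4·0.0142/(π·0.108²) = 1.550 m/s
Re = VD/ν = 1.550·0.108/1.55×10^-6 = 1.08×10^5 → turbulent
ε/D = 0.059/108 = 5.46×10^-4
Swamee-Jain: f = 0.02042
h_f = f(L/D)V²/(2g) = 0.02042·(605/0.108)·1.550²/(2·9.81) = 14.01 m

h_f ≈ 14.0 m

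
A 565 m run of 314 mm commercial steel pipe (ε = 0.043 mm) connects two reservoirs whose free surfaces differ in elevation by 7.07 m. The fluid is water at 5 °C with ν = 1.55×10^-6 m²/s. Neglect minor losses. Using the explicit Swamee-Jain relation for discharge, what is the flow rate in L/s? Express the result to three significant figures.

Swamee-Jain (Type II): Q = -0.965·√(gD⁵h_f/L)·ln[ε/(3.7D) + √(3.17ν²L/(gD³h_f))]
√(gD⁵h_f/L) = √(9.81·0.314⁵·7.07/565) = 0.01936
ε/(3.7D) = 3.70×10^-5; √(3.17ν²L/(gD³h_f)) = 4.48×10^-5
Q = -0.965·0.01936·ln(8.178×10^-5) = 0.1758 m³/s
Check: V = 2.27 m/s, Re = 4.60×10^5, f = 0.01501, h_f = 7.10 m ≈ 7.07 m ✓

Q ≈ 176 L/s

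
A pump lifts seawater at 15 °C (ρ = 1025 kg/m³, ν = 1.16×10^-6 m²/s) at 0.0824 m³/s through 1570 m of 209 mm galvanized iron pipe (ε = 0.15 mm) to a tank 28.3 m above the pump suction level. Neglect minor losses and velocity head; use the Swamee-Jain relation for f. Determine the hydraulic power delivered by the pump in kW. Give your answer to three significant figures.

V = 4Q/(πD²) = 2.402 m/s; Re = 4.33×10^5; ε/D = 7.18×10^-4; f = 0.01913
h_f = f(L/D)V²/2g = 42.25 m
Total head H = z + h_f = 28.3 + 42.25 = 70.55 m
P_hyd = ρgQH = 1025·9.81·0.0824·70.55 = 58.45 kW

P_hyd ≈ 58.5 kW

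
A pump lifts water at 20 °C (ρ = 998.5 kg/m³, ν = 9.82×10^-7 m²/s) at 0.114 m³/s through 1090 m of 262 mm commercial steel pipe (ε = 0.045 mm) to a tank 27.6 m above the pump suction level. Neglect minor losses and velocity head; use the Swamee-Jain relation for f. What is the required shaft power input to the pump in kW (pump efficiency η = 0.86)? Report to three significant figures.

V = 4Q/(πD²) = 2.115 m/s; Re = 5.64×10^5; ε/D = 1.72×10^-4; f = 0.01508
h_f = f(L/D)V²/2g = 14.29 m
Total head H = z + h_f = 27.6 + 14.29 = 41.89 m
P_hyd = ρgQH = 998.5·9.81·0.114·41.89 = 46.78 kW
P_shaft = P_hyd/η = 46.78/0.86 = 54.40 kW

P_shaft ≈ 54.4 kW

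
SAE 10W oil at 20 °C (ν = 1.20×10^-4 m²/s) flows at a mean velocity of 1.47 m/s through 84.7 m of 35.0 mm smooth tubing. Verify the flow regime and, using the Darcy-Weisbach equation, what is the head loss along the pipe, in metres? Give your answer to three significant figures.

Re = VD/ν = 1.47·0.03500/1.20×10^-4 = 429 → laminar (Re < 2300)
f = 64/Re = 0.1493
h_f = f(L/D)V²/(2g) = 0.1493·(84.7/0.03500)·1.47²/(2·9.81) = 39.79 m

h_f ≈ 39.8 m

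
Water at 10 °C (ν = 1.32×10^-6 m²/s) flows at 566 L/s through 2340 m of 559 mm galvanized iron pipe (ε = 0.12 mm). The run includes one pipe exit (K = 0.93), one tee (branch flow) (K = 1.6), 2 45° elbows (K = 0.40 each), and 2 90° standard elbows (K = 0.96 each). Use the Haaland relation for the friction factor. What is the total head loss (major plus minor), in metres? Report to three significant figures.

H_L ≈ 18.2 m

V = 4Q/(πD²) = 2.306 m/s; V²/2g = 0.2711 m
Re = 9.77×10^5, ε/D = 2.15×10^-4 → f = 0.01478 (Haaland)
Major: h_f = f(L/D)·V²/2g = 0.01478·4186·0.2711 = 16.77 m
Minor: ΣK = 5.25; h_m = ΣK·V²/2g = 1.423 m
Total H_L = 16.77 + 1.423 = 18.19 m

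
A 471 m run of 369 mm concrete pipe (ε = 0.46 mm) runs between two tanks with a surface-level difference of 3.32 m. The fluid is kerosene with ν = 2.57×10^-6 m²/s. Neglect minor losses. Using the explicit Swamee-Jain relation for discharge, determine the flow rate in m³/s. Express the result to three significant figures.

Swamee-Jain (Type II): Q = -0.965·√(gD⁵h_f/L)·ln[ε/(3.7D) + √(3.17ν²L/(gD³h_f))]
√(gD⁵h_f/L) = √(9.81·0.369⁵·3.32/471) = 0.02175
ε/(3.7D) = 3.37×10^-4; √(3.17ν²L/(gD³h_f)) = 7.76×10^-5
Q = -0.965·0.02175·ln(4.146×10^-4) = 0.1635 m³/s
Check: V = 1.53 m/s, Re = 2.19×10^5, f = 0.02201, h_f = 3.35 m ≈ 3.32 m ✓

Q ≈ 0.163 m³/s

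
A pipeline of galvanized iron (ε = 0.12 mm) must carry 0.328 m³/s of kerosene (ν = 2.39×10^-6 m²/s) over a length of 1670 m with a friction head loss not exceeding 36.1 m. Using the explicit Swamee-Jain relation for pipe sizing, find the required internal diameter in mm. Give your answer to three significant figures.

Swamee-Jain (Type III): D = 0.66·[ε^1.25·(LQ²/(gh_f))^4.75 + ν·Q^9.4·(L/(gh_f))^5.2]^0.04
LQ²/(gh_f) = 0.5073; L/(gh_f) = 4.716
Term 1 = ε^1.25·(…)^4.75 = 5.00×10^-7; Term 2 = ν·Q^9.4·(…)^5.2 = 2.14×10^-7
D = 0.66·(5.00×10^-7 + 2.14×10^-7)^0.04 = 0.3747 m = 375 mm
Check: V = 2.97 m/s, Re = 4.66×10^5, f = 0.01661, h_f = 33.4 m ≈ 36.1 m ✓

D ≈ 375 mm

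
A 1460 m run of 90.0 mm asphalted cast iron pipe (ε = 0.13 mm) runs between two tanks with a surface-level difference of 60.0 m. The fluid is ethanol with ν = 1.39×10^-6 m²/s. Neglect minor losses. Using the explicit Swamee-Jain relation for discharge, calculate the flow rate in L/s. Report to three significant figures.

Swamee-Jain (Type II): Q = -0.965·√(gD⁵h_f/L)·ln[ε/(3.7D) + √(3.17ν²L/(gD³h_f))]
√(gD⁵h_f/L) = √(9.81·0.0900⁵·60.0/1460) = 0.001543
ε/(3.7D) = 3.90×10^-4; √(3.17ν²L/(gD³h_f)) = 1.44×10^-4
Q = -0.965·0.001543·ln(5.348×10^-4) = 0.01122 m³/s
Check: V = 1.76 m/s, Re = 1.14×10^5, f = 0.02355, h_f = 60.5 m ≈ 60.0 m ✓

Q ≈ 11.2 L/s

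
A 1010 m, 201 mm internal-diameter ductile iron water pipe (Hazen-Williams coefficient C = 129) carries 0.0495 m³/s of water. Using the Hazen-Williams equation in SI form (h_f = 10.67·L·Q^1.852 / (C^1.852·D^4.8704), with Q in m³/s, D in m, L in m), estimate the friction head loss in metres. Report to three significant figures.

h_f ≈ 12.6 m

h_f = 10.67·1010·0.0495^1.852 / (129^1.852·0.201^4.8704) = 12.58 m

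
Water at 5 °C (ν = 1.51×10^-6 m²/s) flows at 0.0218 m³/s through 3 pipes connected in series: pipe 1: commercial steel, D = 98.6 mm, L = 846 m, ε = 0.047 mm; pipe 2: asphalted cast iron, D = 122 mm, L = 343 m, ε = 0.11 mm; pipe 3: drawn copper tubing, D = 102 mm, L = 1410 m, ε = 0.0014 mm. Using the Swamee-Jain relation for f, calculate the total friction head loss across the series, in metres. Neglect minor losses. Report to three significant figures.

Pipe 1: V = 2.855 m/s, Re = 1.86×10^5, ε/D = 4.77×10^-4, f = 0.01893, h_1 = f(L/D)V²/2g = 67.49 m
Pipe 2: V = 1.865 m/s, Re = 1.51×10^5, ε/D = 9.02×10^-4, f = 0.02122, h_2 = f(L/D)V²/2g = 10.57 m
Pipe 3: V = 2.668 m/s, Re = 1.80×10^5, ε/D = 1.37×10^-5, f = 0.01597, h_3 = f(L/D)V²/2g = 80.09 m
Series → Q common, losses add: H = Σh = 158.2 m

H ≈ 158 m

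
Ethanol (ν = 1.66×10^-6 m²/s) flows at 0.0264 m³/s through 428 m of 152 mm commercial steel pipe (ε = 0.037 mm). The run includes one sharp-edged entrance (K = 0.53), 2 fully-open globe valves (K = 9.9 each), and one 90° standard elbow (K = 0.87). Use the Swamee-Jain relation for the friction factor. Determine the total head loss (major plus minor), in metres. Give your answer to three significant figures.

V = 4Q/(πD²) = 1.455 m/s; V²/2g = 0.1079 m
Re = 1.33×10^5, ε/D = 2.43×10^-4 → f = 0.01840 (Swamee-Jain)
Major: h_f = f(L/D)·V²/2g = 0.01840·2816·0.1079 = 5.589 m
Minor: ΣK = 21.2; h_m = ΣK·V²/2g = 2.287 m
Total H_L = 5.589 + 2.287 = 7.876 m

H_L ≈ 7.88 m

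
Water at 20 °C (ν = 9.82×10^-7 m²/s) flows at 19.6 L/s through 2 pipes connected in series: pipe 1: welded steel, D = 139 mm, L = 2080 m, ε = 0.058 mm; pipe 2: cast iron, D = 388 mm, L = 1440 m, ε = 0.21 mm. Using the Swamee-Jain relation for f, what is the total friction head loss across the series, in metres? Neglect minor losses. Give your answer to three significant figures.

Pipe 1: V = 1.292 m/s, Re = 1.83×10^5, ε/D = 4.17×10^-4, f = 0.01865, h_1 = f(L/D)V²/2g = 23.73 m
Pipe 2: V = 0.1658 m/s, Re = 6.55×10^4, ε/D = 5.41×10^-4, f = 0.02182, h_2 = f(L/D)V²/2g = 0.1134 m
Series → Q common, losses add: H = Σh = 23.85 m

H ≈ 23.8 m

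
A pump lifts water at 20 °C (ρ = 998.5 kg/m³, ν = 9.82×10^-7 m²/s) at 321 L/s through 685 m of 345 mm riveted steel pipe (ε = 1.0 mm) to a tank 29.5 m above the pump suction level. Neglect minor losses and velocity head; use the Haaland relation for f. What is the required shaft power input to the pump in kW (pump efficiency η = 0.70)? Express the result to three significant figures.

P_shaft ≈ 272 kW

V = 4Q/(πD²) = 3.434 m/s; Re = 1.21×10^6; ε/D = 0.00290; f = 0.02607
h_f = f(L/D)V²/2g = 31.11 m
Total head H = z + h_f = 29.5 + 31.11 = 60.61 m
P_hyd = ρgQH = 998.5·9.81·0.321·60.61 = 190.6 kW
P_shaft = P_hyd/η = 190.6/0.70 = 272.2 kW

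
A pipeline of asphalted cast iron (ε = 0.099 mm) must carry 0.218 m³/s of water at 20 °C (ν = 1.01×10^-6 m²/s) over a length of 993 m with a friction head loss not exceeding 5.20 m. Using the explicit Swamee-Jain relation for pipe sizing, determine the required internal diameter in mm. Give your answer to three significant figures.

D ≈ 416 mm

Swamee-Jain (Type III): D = 0.66·[ε^1.25·(LQ²/(gh_f))^4.75 + ν·Q^9.4·(L/(gh_f))^5.2]^0.04
LQ²/(gh_f) = 0.9251; L/(gh_f) = 19.47
Term 1 = ε^1.25·(…)^4.75 = 6.82×10^-6; Term 2 = ν·Q^9.4·(…)^5.2 = 3.09×10^-6
D = 0.66·(6.82×10^-6 + 3.09×10^-6)^0.04 = 0.4163 m = 416 mm
Check: V = 1.60 m/s, Re = 6.60×10^5, f = 0.01554, h_f = 4.85 m ≈ 5.20 m ✓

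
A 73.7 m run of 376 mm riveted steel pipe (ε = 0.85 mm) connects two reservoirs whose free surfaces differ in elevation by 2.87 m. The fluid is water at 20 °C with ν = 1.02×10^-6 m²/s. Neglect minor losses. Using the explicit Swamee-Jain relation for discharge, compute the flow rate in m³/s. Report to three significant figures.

Q ≈ 0.382 m³/s

Swamee-Jain (Type II): Q = -0.965·√(gD⁵h_f/L)·ln[ε/(3.7D) + √(3.17ν²L/(gD³h_f))]
√(gD⁵h_f/L) = √(9.81·0.376⁵·2.87/73.7) = 0.05358
ε/(3.7D) = 6.11×10^-4; √(3.17ν²L/(gD³h_f)) = 1.27×10^-5
Q = -0.965·0.05358·ln(6.237×10^-4) = 0.3816 m³/s
Check: V = 3.44 m/s, Re = 1.27×10^6, f = 0.02440, h_f = 2.88 m ≈ 2.87 m ✓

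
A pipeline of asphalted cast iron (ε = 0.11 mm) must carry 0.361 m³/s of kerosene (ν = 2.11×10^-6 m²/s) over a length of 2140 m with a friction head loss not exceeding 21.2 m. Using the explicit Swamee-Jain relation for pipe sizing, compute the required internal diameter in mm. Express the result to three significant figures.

D ≈ 451 mm

Swamee-Jain (Type III): D = 0.66·[ε^1.25·(LQ²/(gh_f))^4.75 + ν·Q^9.4·(L/(gh_f))^5.2]^0.04
LQ²/(gh_f) = 1.341; L/(gh_f) = 10.29
Term 1 = ε^1.25·(…)^4.75 = 4.54×10^-5; Term 2 = ν·Q^9.4·(…)^5.2 = 2.69×10^-5
D = 0.66·(4.54×10^-5 + 2.69×10^-5)^0.04 = 0.4507 m = 451 mm
Check: V = 2.26 m/s, Re = 4.83×10^5, f = 0.01595, h_f = 19.8 m ≈ 21.2 m ✓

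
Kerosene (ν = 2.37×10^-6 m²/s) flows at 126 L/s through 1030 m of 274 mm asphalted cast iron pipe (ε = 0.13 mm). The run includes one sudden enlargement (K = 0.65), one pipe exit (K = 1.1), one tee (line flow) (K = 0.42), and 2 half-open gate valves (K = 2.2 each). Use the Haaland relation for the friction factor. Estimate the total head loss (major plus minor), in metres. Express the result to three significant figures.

V = 4Q/(πD²) = 2.137 m/s; V²/2g = 0.2327 m
Re = 2.47×10^5, ε/D = 4.74×10^-4 → f = 0.01818 (Haaland)
Major: h_f = f(L/D)·V²/2g = 0.01818·3759·0.2327 = 15.90 m
Minor: ΣK = 6.57; h_m = ΣK·V²/2g = 1.529 m
Total H_L = 15.90 + 1.529 = 17.43 m

H_L ≈ 17.4 m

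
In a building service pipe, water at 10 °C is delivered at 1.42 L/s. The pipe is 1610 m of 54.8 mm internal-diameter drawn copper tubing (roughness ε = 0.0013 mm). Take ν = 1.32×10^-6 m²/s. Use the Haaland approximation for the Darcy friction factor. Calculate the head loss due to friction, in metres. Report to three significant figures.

V = 4Q/(πD²) = 4·0.00142/(π·0.0548²) = 0.6021 m/s
Re = VD/ν = 0.6021·0.0548/1.32×10^-6 = 2.50×10^4 → turbulent
ε/D = 0.0013/54.8 = 2.37×10^-5
Haaland: f = 0.02440
h_f = f(L/D)V²/(2g) = 0.02440·(1610/0.0548)·0.6021²/(2·9.81) = 13.25 m

h_f ≈ 13.2 m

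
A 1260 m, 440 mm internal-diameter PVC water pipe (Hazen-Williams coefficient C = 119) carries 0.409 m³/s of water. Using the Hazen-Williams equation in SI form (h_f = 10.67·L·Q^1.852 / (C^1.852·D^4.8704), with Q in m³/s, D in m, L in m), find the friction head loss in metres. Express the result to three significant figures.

h_f = 10.67·1260·0.409^1.852 / (119^1.852·0.440^4.8704) = 20.05 m

h_f ≈ 20.0 m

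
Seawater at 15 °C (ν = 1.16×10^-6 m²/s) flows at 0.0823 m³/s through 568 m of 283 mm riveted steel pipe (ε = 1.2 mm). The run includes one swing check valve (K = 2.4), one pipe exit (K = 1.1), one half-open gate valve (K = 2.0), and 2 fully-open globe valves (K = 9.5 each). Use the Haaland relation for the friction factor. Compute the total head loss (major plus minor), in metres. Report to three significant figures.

V = 4Q/(πD²) = 1.308 m/s; V²/2g = 0.08725 m
Re = 3.19×10^5, ε/D = 0.00424 → f = 0.02927 (Haaland)
Major: h_f = f(L/D)·V²/2g = 0.02927·2007·0.08725 = 5.125 m
Minor: ΣK = 24.5; h_m = ΣK·V²/2g = 2.138 m
Total H_L = 5.125 + 2.138 = 7.263 m

H_L ≈ 7.26 m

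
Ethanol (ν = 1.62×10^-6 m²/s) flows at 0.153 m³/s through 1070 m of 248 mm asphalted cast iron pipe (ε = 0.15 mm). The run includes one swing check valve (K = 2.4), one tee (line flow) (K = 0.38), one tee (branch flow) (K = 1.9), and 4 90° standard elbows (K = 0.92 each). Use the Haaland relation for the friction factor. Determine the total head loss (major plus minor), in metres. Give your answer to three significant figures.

V = 4Q/(πD²) = 3.167 m/s; V²/2g = 0.5113 m
Re = 4.85×10^5, ε/D = 6.05×10^-4 → f = 0.01823 (Haaland)
Major: h_f = f(L/D)·V²/2g = 0.01823·4315·0.5113 = 40.23 m
Minor: ΣK = 8.36; h_m = ΣK·V²/2g = 4.275 m
Total H_L = 40.23 + 4.275 = 44.50 m

H_L ≈ 44.5 m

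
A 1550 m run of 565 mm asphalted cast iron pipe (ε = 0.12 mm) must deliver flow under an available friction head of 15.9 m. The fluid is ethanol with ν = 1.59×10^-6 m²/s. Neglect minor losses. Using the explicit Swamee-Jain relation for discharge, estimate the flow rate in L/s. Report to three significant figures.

Swamee-Jain (Type II): Q = -0.965·√(gD⁵h_f/L)·ln[ε/(3.7D) + √(3.17ν²L/(gD³h_f))]
√(gD⁵h_f/L) = √(9.81·0.565⁵·15.9/1550) = 0.07612
ε/(3.7D) = 5.74×10^-5; √(3.17ν²L/(gD³h_f)) = 2.10×10^-5
Q = -0.965·0.07612·ln(7.842×10^-5) = 0.6944 m³/s
Check: V = 2.77 m/s, Re = 9.84×10^5, f = 0.01492, h_f = 16.0 m ≈ 15.9 m ✓

Q ≈ 694 L/s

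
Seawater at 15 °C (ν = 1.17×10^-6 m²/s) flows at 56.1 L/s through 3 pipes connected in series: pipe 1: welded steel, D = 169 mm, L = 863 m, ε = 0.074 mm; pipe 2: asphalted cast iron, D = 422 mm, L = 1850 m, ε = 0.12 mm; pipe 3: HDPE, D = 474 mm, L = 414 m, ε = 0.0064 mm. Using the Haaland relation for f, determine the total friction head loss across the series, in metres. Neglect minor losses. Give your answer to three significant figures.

Pipe 1: V = 2.501 m/s, Re = 3.61×10^5, ε/D = 4.38×10^-4, f = 0.01748, h_1 = f(L/D)V²/2g = 28.46 m
Pipe 2: V = 0.4011 m/s, Re = 1.45×10^5, ε/D = 2.84×10^-4, f = 0.01813, h_2 = f(L/D)V²/2g = 0.6517 m
Pipe 3: V = 0.3179 m/s, Re = 1.29×10^5, ε/D = 1.35×10^-5, f = 0.01698, h_3 = f(L/D)V²/2g = 0.07639 m
Series → Q common, losses add: H = Σh = 29.19 m

H ≈ 29.2 m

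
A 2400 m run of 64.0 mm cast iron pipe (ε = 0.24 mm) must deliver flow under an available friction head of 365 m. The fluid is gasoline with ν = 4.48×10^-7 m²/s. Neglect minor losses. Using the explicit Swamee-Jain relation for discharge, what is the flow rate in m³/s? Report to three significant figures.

Q ≈ 0.00837 m³/s

Swamee-Jain (Type II): Q = -0.965·√(gD⁵h_f/L)·ln[ε/(3.7D) + √(3.17ν²L/(gD³h_f))]
√(gD⁵h_f/L) = √(9.81·0.0640⁵·365/2400) = 0.001266
ε/(3.7D) = 0.00101; √(3.17ν²L/(gD³h_f)) = 4.03×10^-5
Q = -0.965·0.001266·ln(0.001054) = 0.008373 m³/s
Check: V = 2.60 m/s, Re = 3.72×10^5, f = 0.02832, h_f = 367 m ≈ 365 m ✓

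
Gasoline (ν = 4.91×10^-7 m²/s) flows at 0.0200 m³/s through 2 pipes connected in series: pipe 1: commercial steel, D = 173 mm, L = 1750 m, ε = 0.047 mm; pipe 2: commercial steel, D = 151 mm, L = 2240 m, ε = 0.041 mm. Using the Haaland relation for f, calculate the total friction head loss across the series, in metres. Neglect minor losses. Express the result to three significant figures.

Pipe 1: V = 0.8508 m/s, Re = 3.00×10^5, ε/D = 2.72×10^-4, f = 0.01660, h_1 = f(L/D)V²/2g = 6.196 m
Pipe 2: V = 1.117 m/s, Re = 3.43×10^5, ε/D = 2.72×10^-4, f = 0.01640, h_2 = f(L/D)V²/2g = 15.46 m
Series → Q common, losses add: H = Σh = 21.66 m

H ≈ 21.7 m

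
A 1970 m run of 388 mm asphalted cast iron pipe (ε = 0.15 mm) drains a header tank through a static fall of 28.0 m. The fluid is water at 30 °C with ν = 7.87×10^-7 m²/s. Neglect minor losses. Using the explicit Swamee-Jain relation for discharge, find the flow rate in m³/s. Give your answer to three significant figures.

Swamee-Jain (Type II): Q = -0.965·√(gD⁵h_f/L)·ln[ε/(3.7D) + √(3.17ν²L/(gD³h_f))]
√(gD⁵h_f/L) = √(9.81·0.388⁵·28.0/1970) = 0.03502
ε/(3.7D) = 1.04×10^-4; √(3.17ν²L/(gD³h_f)) = 1.55×10^-5
Q = -0.965·0.03502·ln(1.200×10^-4) = 0.3051 m³/s
Check: V = 2.58 m/s, Re = 1.27×10^6, f = 0.01635, h_f = 28.2 m ≈ 28.0 m ✓

Q ≈ 0.305 m³/s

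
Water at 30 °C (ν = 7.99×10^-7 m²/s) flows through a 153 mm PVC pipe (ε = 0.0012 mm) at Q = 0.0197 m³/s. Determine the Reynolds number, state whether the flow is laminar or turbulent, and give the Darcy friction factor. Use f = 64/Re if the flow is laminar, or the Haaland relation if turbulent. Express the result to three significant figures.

V = 4Q/(πD²) = 1.072 m/s
Re = VD/ν = 1.072·0.153/7.99×10^-7 = 2.05×10^5
Re > 4000 → turbulent; ε/D = 7.84×10^-6
Haaland: f = 0.01547

Re ≈ 2.05×10^5; turbulent; f ≈ 0.0155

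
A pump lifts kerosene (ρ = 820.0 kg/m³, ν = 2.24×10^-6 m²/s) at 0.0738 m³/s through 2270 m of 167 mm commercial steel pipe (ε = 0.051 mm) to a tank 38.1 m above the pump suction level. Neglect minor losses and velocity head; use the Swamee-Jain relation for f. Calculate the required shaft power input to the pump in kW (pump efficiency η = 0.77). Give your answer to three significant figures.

V = 4Q/(πD²) = 3.369 m/s; Re = 2.51×10^5; ε/D = 3.05×10^-4; f = 0.01739
h_f = f(L/D)V²/2g = 136.8 m
Total head H = z + h_f = 38.1 + 136.8 = 174.9 m
P_hyd = ρgQH = 820.0·9.81·0.0738·174.9 = 103.8 kW
P_shaft = P_hyd/η = 103.8/0.77 = 134.8 kW

P_shaft ≈ 135 kW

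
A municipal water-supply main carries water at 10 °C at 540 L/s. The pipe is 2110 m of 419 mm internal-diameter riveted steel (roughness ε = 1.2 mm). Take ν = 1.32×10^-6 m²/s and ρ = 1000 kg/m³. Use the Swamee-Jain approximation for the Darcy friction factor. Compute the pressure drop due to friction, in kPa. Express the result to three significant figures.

V = 4Q/(πD²) = 4·0.540/(π·0.419²) = 3.916 m/s
Re = VD/ν = 3.916·0.419/1.32×10^-6 = 1.24×10^6 → turbulent
ε/D = 1.2/419 = 0.00286
Swamee-Jain: f = 0.02600
h_f = f(L/D)V²/(2g) = 0.02600·(2110/0.419)·3.916²/(2·9.81) = 102.4 m
Δp = ρg·h_f = 1000·9.81·102.4 = 1004 kPa

Δp ≈ 1000 kPa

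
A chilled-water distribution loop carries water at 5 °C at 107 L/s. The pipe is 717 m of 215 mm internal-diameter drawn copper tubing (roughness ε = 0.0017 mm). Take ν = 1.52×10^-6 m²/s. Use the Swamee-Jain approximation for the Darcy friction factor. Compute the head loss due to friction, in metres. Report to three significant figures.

V = 4Q/(πD²) = 4·0.107/(π·0.215²) = 2.947 m/s
Re = VD/ν = 2.947·0.215/1.52×10^-6 = 4.17×10^5 → turbulent
ε/D = 0.0017/215 = 7.91×10^-6
Swamee-Jain: f = 0.01364
h_f = f(L/D)V²/(2g) = 0.01364·(717/0.215)·2.947²/(2·9.81) = 20.14 m

h_f ≈ 20.1 m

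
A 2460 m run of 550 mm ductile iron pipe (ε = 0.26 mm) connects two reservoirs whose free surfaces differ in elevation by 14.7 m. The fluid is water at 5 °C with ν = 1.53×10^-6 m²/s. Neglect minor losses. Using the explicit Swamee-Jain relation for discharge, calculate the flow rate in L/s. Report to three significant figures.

Q ≈ 460 L/s

Swamee-Jain (Type II): Q = -0.965·√(gD⁵h_f/L)·ln[ε/(3.7D) + √(3.17ν²L/(gD³h_f))]
√(gD⁵h_f/L) = √(9.81·0.550⁵·14.7/2460) = 0.05432
ε/(3.7D) = 1.28×10^-4; √(3.17ν²L/(gD³h_f)) = 2.76×10^-5
Q = -0.965·0.05432·ln(1.553×10^-4) = 0.4597 m³/s
Check: V = 1.93 m/s, Re = 6.96×10^5, f = 0.01734, h_f = 14.8 m ≈ 14.7 m ✓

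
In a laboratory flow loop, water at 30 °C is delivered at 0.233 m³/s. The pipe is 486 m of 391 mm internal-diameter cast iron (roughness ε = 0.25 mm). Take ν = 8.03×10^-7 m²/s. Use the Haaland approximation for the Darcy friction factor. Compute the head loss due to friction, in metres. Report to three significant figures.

V = 4Q/(πD²) = 4·0.233/(π·0.391²) = 1.940 m/s
Re = VD/ν = 1.940·0.391/8.03×10^-7 = 9.45×10^5 → turbulent
ε/D = 0.25/391 = 6.39×10^-4
Haaland: f = 0.01808
h_f = f(L/D)V²/(2g) = 0.01808·(486/0.391)·1.940²/(2·9.81) = 4.314 m

h_f ≈ 4.31 m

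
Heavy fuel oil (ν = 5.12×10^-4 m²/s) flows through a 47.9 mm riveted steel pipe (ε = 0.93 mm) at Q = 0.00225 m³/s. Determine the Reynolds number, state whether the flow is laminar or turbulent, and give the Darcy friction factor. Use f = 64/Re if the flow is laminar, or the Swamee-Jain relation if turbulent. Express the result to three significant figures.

V = 4Q/(πD²) = 1.249 m/s
Re = VD/ν = 1.249·0.0479/5.12×10^-4 = 117
Re < 2300 → laminar → f = 64/Re = 0.5479

Re ≈ 117; laminar; f = 64/Re ≈ 0.548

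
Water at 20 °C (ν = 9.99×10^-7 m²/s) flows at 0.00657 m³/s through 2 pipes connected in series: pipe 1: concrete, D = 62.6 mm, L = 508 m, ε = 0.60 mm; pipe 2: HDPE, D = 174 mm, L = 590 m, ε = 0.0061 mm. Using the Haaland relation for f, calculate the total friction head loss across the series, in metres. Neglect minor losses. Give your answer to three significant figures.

H ≈ 71.7 m

Pipe 1: V = 2.135 m/s, Re = 1.34×10^5, ε/D = 0.00958, f = 0.03787, h_1 = f(L/D)V²/2g = 71.37 m
Pipe 2: V = 0.2763 m/s, Re = 4.81×10^4, ε/D = 3.51×10^-5, f = 0.02098, h_2 = f(L/D)V²/2g = 0.2768 m
Series → Q common, losses add: H = Σh = 71.65 m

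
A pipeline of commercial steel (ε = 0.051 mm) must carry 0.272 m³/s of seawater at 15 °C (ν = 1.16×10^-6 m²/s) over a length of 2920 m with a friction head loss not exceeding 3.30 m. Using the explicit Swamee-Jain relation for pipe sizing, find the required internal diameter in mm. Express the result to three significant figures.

D ≈ 606 mm

Swamee-Jain (Type III): D = 0.66·[ε^1.25·(LQ²/(gh_f))^4.75 + ν·Q^9.4·(L/(gh_f))^5.2]^0.04
LQ²/(gh_f) = 6.673; L/(gh_f) = 90.20
Term 1 = ε^1.25·(…)^4.75 = 0.0355; Term 2 = ν·Q^9.4·(…)^5.2 = 0.0825
D = 0.66·(0.0355 + 0.0825)^0.04 = 0.6059 m = 606 mm
Check: V = 0.943 m/s, Re = 4.93×10^5, f = 0.01430, h_f = 3.13 m ≈ 3.30 m ✓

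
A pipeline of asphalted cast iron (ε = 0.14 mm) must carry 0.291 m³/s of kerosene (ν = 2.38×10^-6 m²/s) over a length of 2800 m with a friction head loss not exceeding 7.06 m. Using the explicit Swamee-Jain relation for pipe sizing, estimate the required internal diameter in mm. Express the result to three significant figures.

D ≈ 549 mm

Swamee-Jain (Type III): D = 0.66·[ε^1.25·(LQ²/(gh_f))^4.75 + ν·Q^9.4·(L/(gh_f))^5.2]^0.04
LQ²/(gh_f) = 3.423; L/(gh_f) = 40.43
Term 1 = ε^1.25·(…)^4.75 = 0.00526; Term 2 = ν·Q^9.4·(…)^5.2 = 0.00492
D = 0.66·(0.00526 + 0.00492)^0.04 = 0.5494 m = 549 mm
Check: V = 1.23 m/s, Re = 2.83×10^5, f = 0.01683, h_f = 6.59 m ≈ 7.06 m ✓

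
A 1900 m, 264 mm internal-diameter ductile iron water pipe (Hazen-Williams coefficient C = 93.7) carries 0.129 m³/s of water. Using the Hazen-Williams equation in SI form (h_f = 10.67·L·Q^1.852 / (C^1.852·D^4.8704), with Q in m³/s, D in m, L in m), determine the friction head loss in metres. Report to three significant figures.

h_f ≈ 66.8 m

h_f = 10.67·1900·0.129^1.852 / (93.7^1.852·0.264^4.8704) = 66.85 m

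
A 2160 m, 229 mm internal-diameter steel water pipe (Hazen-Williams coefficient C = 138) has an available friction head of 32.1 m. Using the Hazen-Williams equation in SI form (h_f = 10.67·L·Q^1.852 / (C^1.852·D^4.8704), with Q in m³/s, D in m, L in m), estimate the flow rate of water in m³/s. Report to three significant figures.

Q ≈ 0.0821 m³/s

Rearranging: Q = [h_f·C^1.852·D^4.8704 / (10.67·L)]^(1/1.852)
Q = [32.1·138^1.852·0.229^4.8704 / (10.67·2160)]^0.540 = 0.08207 m³/s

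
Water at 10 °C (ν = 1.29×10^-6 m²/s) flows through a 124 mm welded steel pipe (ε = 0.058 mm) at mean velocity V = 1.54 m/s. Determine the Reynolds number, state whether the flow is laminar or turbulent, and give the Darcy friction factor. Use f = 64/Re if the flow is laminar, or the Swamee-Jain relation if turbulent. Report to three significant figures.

Re = VD/ν = 1.540·0.124/1.29×10^-6 = 1.48×10^5
Re > 4000 → turbulent; ε/D = 4.68×10^-4
Swamee-Jain: f = 0.01934

Re ≈ 1.48×10^5; turbulent; f ≈ 0.0193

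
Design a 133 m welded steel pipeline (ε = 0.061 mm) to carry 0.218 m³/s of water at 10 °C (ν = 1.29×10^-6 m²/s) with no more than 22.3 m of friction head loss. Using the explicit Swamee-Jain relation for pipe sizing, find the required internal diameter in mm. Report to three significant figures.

Swamee-Jain (Type III): D = 0.66·[ε^1.25·(LQ²/(gh_f))^4.75 + ν·Q^9.4·(L/(gh_f))^5.2]^0.04
LQ²/(gh_f) = 0.02889; L/(gh_f) = 0.6080
Term 1 = ε^1.25·(…)^4.75 = 2.63×10^-13; Term 2 = ν·Q^9.4·(…)^5.2 = 5.86×10^-14
D = 0.66·(2.63×10^-13 + 5.86×10^-14)^0.04 = 0.2089 m = 209 mm
Check: V = 6.36 m/s, Re = 1.03×10^6, f = 0.01566, h_f = 20.6 m ≈ 22.3 m ✓

D ≈ 209 mm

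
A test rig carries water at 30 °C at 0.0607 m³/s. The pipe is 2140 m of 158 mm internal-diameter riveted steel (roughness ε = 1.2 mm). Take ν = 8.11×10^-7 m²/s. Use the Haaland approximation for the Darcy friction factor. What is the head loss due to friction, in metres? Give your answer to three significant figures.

V = 4Q/(πD²) = 4·0.0607/(π·0.158²) = 3.096 m/s
Re = VD/ν = 3.096·0.158/8.11×10^-7 = 6.03×10^5 → turbulent
ε/D = 1.2/158 = 0.00759
Haaland: f = 0.03479
h_f = f(L/D)V²/(2g) = 0.03479·(2140/0.158)·3.096²/(2·9.81) = 230.2 m

h_f ≈ 230 m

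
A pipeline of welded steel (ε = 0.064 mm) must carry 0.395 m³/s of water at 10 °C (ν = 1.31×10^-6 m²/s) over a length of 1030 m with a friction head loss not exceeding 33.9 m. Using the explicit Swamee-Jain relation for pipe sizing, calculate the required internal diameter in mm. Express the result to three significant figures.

Swamee-Jain (Type III): D = 0.66·[ε^1.25·(LQ²/(gh_f))^4.75 + ν·Q^9.4·(L/(gh_f))^5.2]^0.04
LQ²/(gh_f) = 0.4832; L/(gh_f) = 3.097
Term 1 = ε^1.25·(…)^4.75 = 1.81×10^-7; Term 2 = ν·Q^9.4·(…)^5.2 = 7.56×10^-8
D = 0.66·(1.81×10^-7 + 7.56×10^-8)^0.04 = 0.3597 m = 360 mm
Check: V = 3.89 m/s, Re = 1.07×10^6, f = 0.01447, h_f = 31.9 m ≈ 33.9 m ✓

D ≈ 360 mm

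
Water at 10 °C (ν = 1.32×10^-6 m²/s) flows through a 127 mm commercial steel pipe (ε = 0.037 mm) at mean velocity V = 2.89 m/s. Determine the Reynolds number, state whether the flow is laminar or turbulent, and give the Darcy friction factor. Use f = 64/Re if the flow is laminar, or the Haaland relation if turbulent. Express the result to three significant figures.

Re ≈ 2.78×10^5; turbulent; f ≈ 0.0169

Re = VD/ν = 2.890·0.127/1.32×10^-6 = 2.78×10^5
Re > 4000 → turbulent; ε/D = 2.91×10^-4
Haaland: f = 0.01686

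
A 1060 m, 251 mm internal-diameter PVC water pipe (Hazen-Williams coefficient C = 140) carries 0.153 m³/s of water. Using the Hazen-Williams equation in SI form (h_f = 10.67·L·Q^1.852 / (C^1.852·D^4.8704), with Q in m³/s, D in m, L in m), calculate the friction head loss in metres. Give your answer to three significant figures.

h_f = 10.67·1060·0.153^1.852 / (140^1.852·0.251^4.8704) = 31.10 m

h_f ≈ 31.1 m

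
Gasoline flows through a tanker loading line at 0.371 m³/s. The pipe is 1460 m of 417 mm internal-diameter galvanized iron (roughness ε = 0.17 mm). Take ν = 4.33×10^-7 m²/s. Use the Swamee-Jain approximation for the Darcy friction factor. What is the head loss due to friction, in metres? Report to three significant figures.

h_f ≈ 21.4 m

V = 4Q/(πD²) = 4·0.371/(π·0.417²) = 2.717 m/s
Re = VD/ν = 2.717·0.417/4.33×10^-7 = 2.62×10^6 → turbulent
ε/D = 0.17/417 = 4.08×10^-4
Swamee-Jain: f = 0.01626
h_f = f(L/D)V²/(2g) = 0.01626·(1460/0.417)·2.717²/(2·9.81) = 21.41 m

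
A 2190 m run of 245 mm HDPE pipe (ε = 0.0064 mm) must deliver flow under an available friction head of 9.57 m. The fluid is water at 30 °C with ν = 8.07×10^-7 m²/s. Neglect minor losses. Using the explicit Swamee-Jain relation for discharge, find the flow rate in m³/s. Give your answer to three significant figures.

Swamee-Jain (Type II): Q = -0.965·√(gD⁵h_f/L)·ln[ε/(3.7D) + √(3.17ν²L/(gD³h_f))]
√(gD⁵h_f/L) = √(9.81·0.245⁵·9.57/2190) = 0.006152
ε/(3.7D) = 7.06×10^-6; √(3.17ν²L/(gD³h_f)) = 5.72×10^-5
Q = -0.965·0.006152·ln(6.429×10^-5) = 0.05730 m³/s
Check: V = 1.22 m/s, Re = 3.69×10^5, f = 0.01417, h_f = 9.54 m ≈ 9.57 m ✓

Q ≈ 0.0573 m³/s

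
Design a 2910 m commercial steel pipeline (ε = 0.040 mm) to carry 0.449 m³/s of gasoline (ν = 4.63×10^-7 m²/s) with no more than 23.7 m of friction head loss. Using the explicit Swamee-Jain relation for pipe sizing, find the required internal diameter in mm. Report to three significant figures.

Swamee-Jain (Type III): D = 0.66·[ε^1.25·(LQ²/(gh_f))^4.75 + ν·Q^9.4·(L/(gh_f))^5.2]^0.04
LQ²/(gh_f) = 2.523; L/(gh_f) = 12.52
Term 1 = ε^1.25·(…)^4.75 = 2.58×10^-4; Term 2 = ν·Q^9.4·(…)^5.2 = 1.27×10^-4
D = 0.66·(2.58×10^-4 + 1.27×10^-4)^0.04 = 0.4819 m = 482 mm
Check: V = 2.46 m/s, Re = 2.56×10^6, f = 0.01239, h_f = 23.1 m ≈ 23.7 m ✓

D ≈ 482 mm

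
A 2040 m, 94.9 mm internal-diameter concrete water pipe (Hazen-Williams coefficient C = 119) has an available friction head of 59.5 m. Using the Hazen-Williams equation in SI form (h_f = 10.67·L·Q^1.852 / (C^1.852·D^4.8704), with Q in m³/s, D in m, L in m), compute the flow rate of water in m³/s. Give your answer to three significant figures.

Rearranging: Q = [h_f·C^1.852·D^4.8704 / (10.67·L)]^(1/1.852)
Q = [59.5·119^1.852·0.0949^4.8704 / (10.67·2040)]^0.540 = 0.01004 m³/s

Q ≈ 0.0100 m³/s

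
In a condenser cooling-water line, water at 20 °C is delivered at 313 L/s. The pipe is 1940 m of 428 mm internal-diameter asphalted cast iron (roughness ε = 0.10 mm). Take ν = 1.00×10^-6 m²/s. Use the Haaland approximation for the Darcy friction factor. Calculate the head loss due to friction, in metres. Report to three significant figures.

V = 4Q/(πD²) = 4·0.313/(π·0.428²) = 2.176 m/s
Re = VD/ν = 2.176·0.428/1.00×10^-6 = 9.31×10^5 → turbulent
ε/D = 0.10/428 = 2.34×10^-4
Haaland: f = 0.01501
h_f = f(L/D)V²/(2g) = 0.01501·(1940/0.428)·2.176²/(2·9.81) = 16.41 m

h_f ≈ 16.4 m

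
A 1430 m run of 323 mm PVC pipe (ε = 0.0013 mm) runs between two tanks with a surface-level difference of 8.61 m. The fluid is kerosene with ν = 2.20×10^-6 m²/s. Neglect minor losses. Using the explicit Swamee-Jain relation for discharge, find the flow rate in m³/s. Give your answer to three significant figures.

Q ≈ 0.130 m³/s

Swamee-Jain (Type II): Q = -0.965·√(gD⁵h_f/L)·ln[ε/(3.7D) + √(3.17ν²L/(gD³h_f))]
√(gD⁵h_f/L) = √(9.81·0.323⁵·8.61/1430) = 0.01441
ε/(3.7D) = 1.09×10^-6; √(3.17ν²L/(gD³h_f)) = 8.78×10^-5
Q = -0.965·0.01441·ln(8.888×10^-5) = 0.1297 m³/s
Check: V = 1.58 m/s, Re = 2.32×10^5, f = 0.01513, h_f = 8.55 m ≈ 8.61 m ✓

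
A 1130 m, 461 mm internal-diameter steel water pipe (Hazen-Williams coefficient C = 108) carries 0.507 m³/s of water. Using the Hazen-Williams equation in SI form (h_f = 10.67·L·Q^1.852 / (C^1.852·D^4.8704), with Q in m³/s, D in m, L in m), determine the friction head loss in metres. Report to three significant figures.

h_f ≈ 25.5 m

h_f = 10.67·1130·0.507^1.852 / (108^1.852·0.461^4.8704) = 25.52 m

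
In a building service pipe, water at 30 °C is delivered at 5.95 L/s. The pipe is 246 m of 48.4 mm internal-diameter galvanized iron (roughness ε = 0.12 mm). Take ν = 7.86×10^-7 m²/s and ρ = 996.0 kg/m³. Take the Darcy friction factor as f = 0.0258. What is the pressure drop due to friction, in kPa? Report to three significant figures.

V = 4Q/(πD²) = 4·0.00595/(π·0.0484²) = 3.234 m/s
h_f = f(L/D)V²/(2g) = 0.02580·(246/0.0484)·3.234²/(2·9.81) = 69.90 m
Δp = ρg·h_f = 996.0·9.81·69.90 = 683.0 kPa

Δp ≈ 683 kPa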